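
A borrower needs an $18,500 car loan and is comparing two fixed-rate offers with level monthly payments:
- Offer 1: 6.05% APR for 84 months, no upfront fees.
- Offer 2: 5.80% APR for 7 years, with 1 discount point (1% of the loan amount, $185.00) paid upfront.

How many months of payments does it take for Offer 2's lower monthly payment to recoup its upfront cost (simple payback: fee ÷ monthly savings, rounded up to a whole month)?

84 months

Offer 1: monthly rate = 6.05%/12 = 0.0050417; payment = 18,500 × 0.0050417 / (1 − (1+0.0050417)^−84) = $270.70.
Offer 2: monthly rate = 5.8%/12 = 0.0048333; payment = 18,500 × 0.0048333 / (1 − (1+0.0048333)^−84) = $268.49.
Monthly savings = $270.70 − $268.49 = $2.21.
Break-even = $185.00 / $2.21 = 83.71 → 84 months.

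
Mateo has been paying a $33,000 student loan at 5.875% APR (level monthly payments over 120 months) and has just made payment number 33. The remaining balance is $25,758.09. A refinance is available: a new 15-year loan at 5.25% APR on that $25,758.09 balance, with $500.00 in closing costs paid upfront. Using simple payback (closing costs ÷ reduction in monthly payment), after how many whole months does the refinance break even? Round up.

4 months

Current payment = 33,000 × 5.875%/12 / (1 − (1+0.0048958)^−120) = $364.30.
Refinanced payment = 25,758.09 × 0.0043750 / (1 − (1+0.0043750)^−180) = $207.06.
Monthly savings = $364.30 − $207.06 = $157.24.
Break-even = $500.00 / $157.24 = 3.18 → 4 months.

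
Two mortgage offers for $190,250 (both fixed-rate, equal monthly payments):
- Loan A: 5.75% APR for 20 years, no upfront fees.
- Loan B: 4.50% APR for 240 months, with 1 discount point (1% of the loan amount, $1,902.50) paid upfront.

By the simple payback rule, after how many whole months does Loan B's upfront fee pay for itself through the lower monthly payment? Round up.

15 months

Loan A: monthly rate = 5.75%/12 = 0.0047917; payment = 190,250 × 0.0047917 / (1 − (1+0.0047917)^−240) = $1,335.71.
Loan B: monthly rate = 4.5%/12 = 0.0037500; payment = 190,250 × 0.0037500 / (1 − (1+0.0037500)^−240) = $1,203.62.
Monthly savings = $1,335.71 − $1,203.62 = $132.09.
Break-even = $1,902.50 / $132.09 = 14.40 → 15 months.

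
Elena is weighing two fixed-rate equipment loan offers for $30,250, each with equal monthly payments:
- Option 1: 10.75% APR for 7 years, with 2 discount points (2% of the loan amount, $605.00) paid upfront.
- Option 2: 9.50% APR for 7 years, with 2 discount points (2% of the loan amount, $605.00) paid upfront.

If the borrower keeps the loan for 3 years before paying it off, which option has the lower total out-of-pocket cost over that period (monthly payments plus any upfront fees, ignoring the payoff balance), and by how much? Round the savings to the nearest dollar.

Option 1: at 10.75% the monthly rate is 0.0089583, so the payment is 30,250 × 0.0089583 / (1 − 1.0089583^−84) = $513.99.
Option 2: monthly rate = 9.5%/12 = 0.0079167; payment = 30,250 × 0.0079167 / (1 − (1+0.0079167)^−84) = $494.41.
Over 36 months: Option 1 costs 36 × $513.99 + $605.00 = $19,108.64; Option 2 costs 36 × $494.41 + $605.00 = $18,403.76.
Option 2 is cheaper by $19,108.64 − $18,403.76 = $704.88.

Option 2 by $705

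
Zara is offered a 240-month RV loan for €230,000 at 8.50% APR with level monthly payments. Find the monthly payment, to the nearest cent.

Monthly rate = 8.5%/12 = 0.0070833; payment = 230,000 × 0.0070833 / (1 − (1+0.0070833)^−240) = €1,995.99.

€1,995.99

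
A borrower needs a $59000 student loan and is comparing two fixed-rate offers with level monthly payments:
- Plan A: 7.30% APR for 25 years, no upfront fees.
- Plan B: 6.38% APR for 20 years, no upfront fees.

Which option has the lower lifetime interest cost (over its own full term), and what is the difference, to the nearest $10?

Plan B by $23,930

Plan A: monthly rate = 7.3%/12 = 0.0060833; payment = 59,000 × 0.0060833 / (1 − (1+0.0060833)^−300) = $428.36.
Total interest on Plan A = 300 × $428.36 − $59,000 = $69,508.00.
Plan B: monthly rate = 6.38%/12 = 0.0053167; payment = 59,000 × 0.0053167 / (1 − (1+0.0053167)^−240) = $435.73.
Total interest on Plan B = 240 × $435.73 − $59,000 = $45,575.20.
Plan B is lower by $23,932.80.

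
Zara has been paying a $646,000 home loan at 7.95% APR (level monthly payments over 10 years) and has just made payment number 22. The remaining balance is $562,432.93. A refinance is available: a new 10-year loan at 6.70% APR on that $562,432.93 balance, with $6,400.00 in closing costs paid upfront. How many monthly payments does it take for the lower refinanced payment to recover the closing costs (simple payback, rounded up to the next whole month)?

Current payment = 646,000 × 7.95%/12 / (1 − (1+0.0066250)^−120) = $7,820.71.
Refinanced payment = 562,432.93 × 0.0055833 / (1 − (1+0.0055833)^−120) = $6,443.69.
Monthly savings = $7,820.71 − $6,443.69 = $1,377.02.
Break-even = $6,400.00 / $1,377.02 = 4.65 → 5 months.

5 months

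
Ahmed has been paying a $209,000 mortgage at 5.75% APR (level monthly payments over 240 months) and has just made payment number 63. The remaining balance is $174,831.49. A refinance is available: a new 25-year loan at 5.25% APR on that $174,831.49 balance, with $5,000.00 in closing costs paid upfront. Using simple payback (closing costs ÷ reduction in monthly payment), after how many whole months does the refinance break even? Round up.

12 months

Current payment = 209,000 × 5.75%/12 / (1 − (1+0.0047917)^−240) = $1,467.35.
Refinanced payment = 174,831.49 × 0.0043750 / (1 − (1+0.0043750)^−300) = $1,047.67.
Monthly savings = $1,467.35 − $1,047.67 = $419.68.
Break-even = $5,000.00 / $419.68 = 11.91 → 12 months.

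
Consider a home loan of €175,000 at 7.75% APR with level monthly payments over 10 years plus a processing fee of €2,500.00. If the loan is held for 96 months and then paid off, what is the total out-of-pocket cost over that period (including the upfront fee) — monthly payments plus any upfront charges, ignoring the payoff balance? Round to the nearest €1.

Monthly rate = 7.75%/12 = 0.0064583; payment = 175,000 × 0.0064583 / (1 − (1+0.0064583)^−120) = €2,100.19.
Total outlay = 96 × €2,100.19 + €2,500.00 = €204,118.24.

€204,118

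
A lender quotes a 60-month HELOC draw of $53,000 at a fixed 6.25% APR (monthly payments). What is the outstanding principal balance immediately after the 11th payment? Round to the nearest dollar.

With monthly rate i = 6.25%/12 = 0.0052083, the balance after k of n payments is P · [(1+i)^n − (1+i)^k] / [(1+i)^n − 1].
(1+0.0052083)^60 = 1.36572990 and (1+0.0052083)^11 = 1.05880719, so the balance is 53,000 × (1.36572990 − 1.05880719) / (1.36572990 − 1) = $44,477.92.

$44,478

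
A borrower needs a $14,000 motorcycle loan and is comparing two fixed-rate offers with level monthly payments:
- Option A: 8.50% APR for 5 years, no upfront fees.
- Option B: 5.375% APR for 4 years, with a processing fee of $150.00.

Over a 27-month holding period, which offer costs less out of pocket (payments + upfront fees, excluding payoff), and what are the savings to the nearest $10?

Option A by $1,160

Option A: at 8.50% the monthly rate is 0.0070833, so the payment is 14,000 × 0.0070833 / (1 − 1.0070833^−60) = $287.23.
Option B: at 5.375% the monthly rate is 0.0044792, so the payment is 14,000 × 0.0044792 / (1 − 1.0044792^−48) = $324.79.
Over 27 months: Option A costs 27 × $287.23 = $7,755.21; Option B costs 27 × $324.79 + $150.00 = $8,919.33.
Option A is cheaper by $8,919.33 − $7,755.21 = $1,164.12.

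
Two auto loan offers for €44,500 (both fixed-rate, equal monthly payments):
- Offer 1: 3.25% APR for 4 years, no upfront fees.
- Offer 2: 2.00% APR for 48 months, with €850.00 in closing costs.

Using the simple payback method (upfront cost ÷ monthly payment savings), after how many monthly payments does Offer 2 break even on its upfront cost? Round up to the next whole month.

Offer 1: monthly rate = 3.25%/12 = 0.0027083; payment = 44,500 × 0.0027083 / (1 − (1+0.0027083)^−48) = €989.90.
Offer 2: at 2.00% the monthly rate is 0.0016667, so the payment is 44,500 × 0.0016667 / (1 − 1.0016667^−48) = €965.43.
Monthly savings = €989.90 − €965.43 = €24.47.
Break-even = €850.00 / €24.47 = 34.74 → 35 months.

35 months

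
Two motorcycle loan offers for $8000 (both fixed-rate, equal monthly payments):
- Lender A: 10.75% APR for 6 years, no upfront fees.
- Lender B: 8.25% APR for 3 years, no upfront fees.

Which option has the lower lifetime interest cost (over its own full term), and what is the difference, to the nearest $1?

Lender A: at 10.75% the monthly rate is 0.0089583, so the payment is 8,000 × 0.0089583 / (1 − 1.0089583^−72) = $151.25.
Total interest on Lender A = 72 × $151.25 − $8,000 = $2,890.00.
Lender B: at 8.25% the monthly rate is 0.0068750, so the payment is 8,000 × 0.0068750 / (1 − 1.0068750^−36) = $251.61.
Total interest on Lender B = 36 × $251.61 − $8,000 = $1,057.96.
Lender B is lower by $1,832.04.

Lender B by $1,832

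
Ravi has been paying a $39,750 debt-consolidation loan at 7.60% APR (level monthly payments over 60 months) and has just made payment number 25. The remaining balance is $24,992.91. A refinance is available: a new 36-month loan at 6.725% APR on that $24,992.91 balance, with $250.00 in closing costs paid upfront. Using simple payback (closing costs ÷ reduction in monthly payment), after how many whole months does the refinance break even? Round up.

9 months

Current payment = 39,750 × 7.6%/12 / (1 − (1+0.0063333)^−60) = $798.40.
Refinanced payment = 24,992.91 × 0.0056042 / (1 − (1+0.0056042)^−36) = $768.57.
Monthly savings = $798.40 − $768.57 = $29.83.
Break-even = $250.00 / $29.83 = 8.38 → 9 months.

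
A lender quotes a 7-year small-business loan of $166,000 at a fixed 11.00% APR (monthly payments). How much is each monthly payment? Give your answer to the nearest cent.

At 11.00% the monthly rate is 0.0091667, so the payment is 166,000 × 0.0091667 / (1 − 1.0091667^−84) = $2,842.32.

$2,842.32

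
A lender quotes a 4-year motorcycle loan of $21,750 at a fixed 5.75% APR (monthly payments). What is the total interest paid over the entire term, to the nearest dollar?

$2,649

At 5.75% the monthly rate is 0.0047917, so the payment is 21,750 × 0.0047917 / (1 − 1.0047917^−48) = $508.31.
Total paid = 48 × $508.31 = $24,398.88; interest = $24,398.88 − $21,750 = $2,648.88.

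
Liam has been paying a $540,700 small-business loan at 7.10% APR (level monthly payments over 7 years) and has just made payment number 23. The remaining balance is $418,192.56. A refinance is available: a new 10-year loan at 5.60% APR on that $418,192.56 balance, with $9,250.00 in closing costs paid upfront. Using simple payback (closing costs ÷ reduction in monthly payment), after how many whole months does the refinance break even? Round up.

3 months

Current payment = 540,700 × 7.1%/12 / (1 − (1+0.0059167)^−84) = $8,187.07.
Refinanced payment = 418,192.56 × 0.0046667 / (1 − (1+0.0046667)^−120) = $4,559.24.
Monthly savings = $8,187.07 − $4,559.24 = $3,627.83.
Break-even = $9,250.00 / $3,627.83 = 2.55 → 3 months.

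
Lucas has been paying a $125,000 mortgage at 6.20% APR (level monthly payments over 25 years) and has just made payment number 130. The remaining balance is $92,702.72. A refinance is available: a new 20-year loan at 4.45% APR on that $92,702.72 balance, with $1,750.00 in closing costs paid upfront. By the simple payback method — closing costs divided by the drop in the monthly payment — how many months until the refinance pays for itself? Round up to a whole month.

Current payment = 125,000 × 6.2%/12 / (1 − (1+0.0051667)^−300) = $820.73.
Refinanced payment = 92,702.72 × 0.0037083 / (1 − (1+0.0037083)^−240) = $583.98.
Monthly savings = $820.73 − $583.98 = $236.75.
Break-even = $1,750.00 / $236.75 = 7.39 → 8 months.

8 months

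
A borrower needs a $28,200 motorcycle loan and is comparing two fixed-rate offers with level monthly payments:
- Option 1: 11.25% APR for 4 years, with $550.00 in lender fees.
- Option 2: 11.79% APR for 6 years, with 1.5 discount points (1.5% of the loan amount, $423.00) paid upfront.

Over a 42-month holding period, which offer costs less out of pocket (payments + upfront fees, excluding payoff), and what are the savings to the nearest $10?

Option 1: monthly rate = 11.25%/12 = 0.0093750; payment = 28,200 × 0.0093750 / (1 − (1+0.0093750)^−48) = $732.27.
Option 2: at 11.79% the monthly rate is 0.0098250, so the payment is 28,200 × 0.0098250 / (1 − 1.0098250^−72) = $548.24.
Over 42 months: Option 1 costs 42 × $732.27 + $550.00 = $31,305.34; Option 2 costs 42 × $548.24 + $423.00 = $23,449.08.
Option 2 is cheaper by $31,305.34 − $23,449.08 = $7,856.26.

Option 2 by $7,860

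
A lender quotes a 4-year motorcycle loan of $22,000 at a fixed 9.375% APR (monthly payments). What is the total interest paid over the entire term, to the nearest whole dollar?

$4,467

At 9.375% the monthly rate is 0.0078125, so the payment is 22,000 × 0.0078125 / (1 − 1.0078125^−48) = $551.40.
Total paid = 48 × $551.40 = $26,467.20; interest = $26,467.20 − $22,000 = $4,467.20.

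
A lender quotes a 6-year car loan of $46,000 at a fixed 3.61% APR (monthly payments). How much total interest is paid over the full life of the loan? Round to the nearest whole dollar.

$5,230

Monthly rate = 3.61%/12 = 0.0030083; payment = 46,000 × 0.0030083 / (1 − (1+0.0030083)^−72) = $711.53.
Total paid = 72 × $711.53 = $51,230.16; interest = $51,230.16 − $46,000 = $5,230.16.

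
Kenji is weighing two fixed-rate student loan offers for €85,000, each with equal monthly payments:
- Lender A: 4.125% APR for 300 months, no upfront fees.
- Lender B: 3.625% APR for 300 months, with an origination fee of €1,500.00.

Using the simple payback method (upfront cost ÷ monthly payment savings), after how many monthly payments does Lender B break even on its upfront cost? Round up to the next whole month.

Lender A: monthly rate = 4.125%/12 = 0.0034375; payment = 85,000 × 0.0034375 / (1 − (1+0.0034375)^−300) = €454.55.
Lender B: at 3.625% the monthly rate is 0.0030208, so the payment is 85,000 × 0.0030208 / (1 − 1.0030208^−300) = €431.25.
Monthly savings = €454.55 − €431.25 = €23.30.
Break-even = €1,500.00 / €23.30 = 64.38 → 65 months.

65 months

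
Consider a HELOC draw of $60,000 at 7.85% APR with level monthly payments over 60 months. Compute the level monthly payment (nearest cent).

At 7.85% the monthly rate is 0.0065417, so the payment is 60,000 × 0.0065417 / (1 − 1.0065417^−60) = $1,212.28.

$1,212.28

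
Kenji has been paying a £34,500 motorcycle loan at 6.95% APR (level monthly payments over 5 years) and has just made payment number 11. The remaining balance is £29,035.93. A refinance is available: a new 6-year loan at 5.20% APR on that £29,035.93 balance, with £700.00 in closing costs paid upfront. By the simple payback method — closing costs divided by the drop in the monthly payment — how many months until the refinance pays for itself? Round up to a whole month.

Current payment = 34,500 × 6.95%/12 / (1 − (1+0.0057917)^−60) = £682.33.
Refinanced payment = 29,035.93 × 0.0043333 / (1 − (1+0.0043333)^−72) = £470.32.
Monthly savings = £682.33 − £470.32 = £212.01.
Break-even = £700.00 / £212.01 = 3.30 → 4 months.

4 months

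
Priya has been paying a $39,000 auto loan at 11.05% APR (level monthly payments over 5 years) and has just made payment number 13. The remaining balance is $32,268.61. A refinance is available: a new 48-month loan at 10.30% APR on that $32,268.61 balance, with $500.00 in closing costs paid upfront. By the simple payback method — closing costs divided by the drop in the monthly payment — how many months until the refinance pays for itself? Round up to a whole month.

20 months

Current payment = 39,000 × 11.05%/12 / (1 − (1+0.0092083)^−60) = $848.93.
Refinanced payment = 32,268.61 × 0.0085833 / (1 − (1+0.0085833)^−48) = $823.07.
Monthly savings = $848.93 − $823.07 = $25.86.
Break-even = $500.00 / $25.86 = 19.33 → 20 months.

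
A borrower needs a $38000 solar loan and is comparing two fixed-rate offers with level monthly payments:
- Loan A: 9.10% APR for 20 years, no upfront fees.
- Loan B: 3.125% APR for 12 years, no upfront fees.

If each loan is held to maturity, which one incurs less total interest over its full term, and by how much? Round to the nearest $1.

Loan A: at 9.10% the monthly rate is 0.0075833, so the payment is 38,000 × 0.0075833 / (1 − 1.0075833^−240) = $344.34.
Total interest on Loan A = 240 × $344.34 − $38,000 = $44,641.60.
Loan B: monthly rate = 3.125%/12 = 0.0026042; payment = 38,000 × 0.0026042 / (1 − (1+0.0026042)^−144) = $316.79.
Total interest on Loan B = 144 × $316.79 − $38,000 = $7,617.76.
Loan B is lower by $37,023.84.

Loan B by $37,024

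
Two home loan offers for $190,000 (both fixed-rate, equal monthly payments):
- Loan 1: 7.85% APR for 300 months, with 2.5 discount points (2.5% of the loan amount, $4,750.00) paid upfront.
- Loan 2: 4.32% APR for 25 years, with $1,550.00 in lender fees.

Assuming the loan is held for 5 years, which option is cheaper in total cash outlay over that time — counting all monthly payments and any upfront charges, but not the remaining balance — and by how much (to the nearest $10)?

Loan 2 by $27,850

Loan 1: monthly rate = 7.85%/12 = 0.0065417; payment = 190,000 × 0.0065417 / (1 − (1+0.0065417)^−300) = $1,447.62.
Loan 2: at 4.32% the monthly rate is 0.0036000, so the payment is 190,000 × 0.0036000 / (1 − 1.0036000^−300) = $1,036.76.
Over 60 months: Loan 1 costs 60 × $1,447.62 + $4,750.00 = $91,607.20; Loan 2 costs 60 × $1,036.76 + $1,550.00 = $63,755.60.
Loan 2 is cheaper by $91,607.20 − $63,755.60 = $27,851.60.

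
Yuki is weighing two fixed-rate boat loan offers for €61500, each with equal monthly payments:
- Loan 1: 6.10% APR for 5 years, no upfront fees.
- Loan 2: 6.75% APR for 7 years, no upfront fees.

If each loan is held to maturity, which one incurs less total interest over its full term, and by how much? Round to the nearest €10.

Loan 1 by €5,830

Loan 1: monthly rate = 6.1%/12 = 0.0050833; payment = 61,500 × 0.0050833 / (1 − (1+0.0050833)^−60) = €1,191.83.
Total interest on Loan 1 = 60 × €1,191.83 − €61,500 = €10,009.80.
Loan 2: monthly rate = 6.75%/12 = 0.0056250; payment = 61,500 × 0.0056250 / (1 − (1+0.0056250)^−84) = €920.70.
Total interest on Loan 2 = 84 × €920.70 − €61,500 = €15,838.80.
Loan 1 is lower by €5,829.00.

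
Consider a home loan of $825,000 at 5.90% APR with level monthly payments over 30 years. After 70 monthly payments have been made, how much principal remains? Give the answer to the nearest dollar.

With monthly rate i = 5.9%/12 = 0.0049167, the balance after k of n payments is P · [(1+i)^n − (1+i)^k] / [(1+i)^n − 1].
(1+0.0049167)^360 = 5.84544637 and (1+0.0049167)^70 = 1.40962450, so the balance is 825,000 × (5.84544637 − 1.40962450) / (5.84544637 − 1) = $755,256.12.

$755,256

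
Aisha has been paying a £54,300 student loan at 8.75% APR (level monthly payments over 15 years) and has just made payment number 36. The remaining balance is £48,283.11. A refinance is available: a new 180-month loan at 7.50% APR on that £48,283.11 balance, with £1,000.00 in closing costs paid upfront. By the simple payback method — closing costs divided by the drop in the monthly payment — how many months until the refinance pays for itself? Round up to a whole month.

11 months

Current payment = 54,300 × 8.75%/12 / (1 − (1+0.0072917)^−180) = £542.70.
Refinanced payment = 48,283.11 × 0.0062500 / (1 − (1+0.0062500)^−180) = £447.59.
Monthly savings = £542.70 − £447.59 = £95.11.
Break-even = £1,000.00 / £95.11 = 10.51 → 11 months.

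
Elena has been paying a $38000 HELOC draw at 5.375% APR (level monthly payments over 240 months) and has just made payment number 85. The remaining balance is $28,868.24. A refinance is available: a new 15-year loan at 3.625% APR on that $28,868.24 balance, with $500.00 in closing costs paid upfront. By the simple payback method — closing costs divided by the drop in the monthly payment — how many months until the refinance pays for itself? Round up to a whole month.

Current payment = 38,000 × 5.375%/12 / (1 − (1+0.0044792)^−240) = $258.72.
Refinanced payment = 28,868.24 × 0.0030208 / (1 − (1+0.0030208)^−180) = $208.15.
Monthly savings = $258.72 − $208.15 = $50.57.
Break-even = $500.00 / $50.57 = 9.89 → 10 months.

10 months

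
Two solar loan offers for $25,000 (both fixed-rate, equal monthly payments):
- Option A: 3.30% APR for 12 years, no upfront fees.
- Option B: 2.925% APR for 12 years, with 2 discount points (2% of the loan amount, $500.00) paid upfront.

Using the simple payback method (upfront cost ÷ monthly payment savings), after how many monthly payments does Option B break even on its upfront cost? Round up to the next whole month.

Option A: monthly rate = 3.3%/12 = 0.0027500; payment = 25,000 × 0.0027500 / (1 − (1+0.0027500)^−144) = $210.48.
Option B: at 2.925% the monthly rate is 0.0024375, so the payment is 25,000 × 0.0024375 / (1 − 1.0024375^−144) = $206.07.
Monthly savings = $210.48 − $206.07 = $4.41.
Break-even = $500.00 / $4.41 = 113.38 → 114 months.

114 months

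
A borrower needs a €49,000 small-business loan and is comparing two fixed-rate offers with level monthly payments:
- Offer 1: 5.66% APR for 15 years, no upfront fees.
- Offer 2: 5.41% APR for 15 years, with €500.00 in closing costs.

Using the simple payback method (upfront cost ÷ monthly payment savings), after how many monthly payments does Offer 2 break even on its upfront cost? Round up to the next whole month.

77 months

Offer 1: at 5.66% the monthly rate is 0.0047167, so the payment is 49,000 × 0.0047167 / (1 − 1.0047167^−180) = €404.54.
Offer 2: at 5.41% the monthly rate is 0.0045083, so the payment is 49,000 × 0.0045083 / (1 − 1.0045083^−180) = €398.03.
Monthly savings = €404.54 − €398.03 = €6.51.
Break-even = €500.00 / €6.51 = 76.80 → 77 months.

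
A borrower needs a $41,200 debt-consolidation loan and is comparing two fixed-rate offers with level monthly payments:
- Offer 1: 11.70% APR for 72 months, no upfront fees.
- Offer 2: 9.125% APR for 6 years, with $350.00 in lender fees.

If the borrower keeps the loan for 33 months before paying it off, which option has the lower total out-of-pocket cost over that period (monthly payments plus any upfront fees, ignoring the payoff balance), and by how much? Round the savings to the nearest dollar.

Offer 1: at 11.70% the monthly rate is 0.0097500, so the payment is 41,200 × 0.0097500 / (1 − 1.0097500^−72) = $799.05.
Offer 2: monthly rate = 9.125%/12 = 0.0076042; payment = 41,200 × 0.0076042 / (1 − (1+0.0076042)^−72) = $745.21.
Over 33 months: Offer 1 costs 33 × $799.05 = $26,368.65; Offer 2 costs 33 × $745.21 + $350.00 = $24,941.93.
Offer 2 is cheaper by $26,368.65 − $24,941.93 = $1,426.72.

Offer 2 by $1,427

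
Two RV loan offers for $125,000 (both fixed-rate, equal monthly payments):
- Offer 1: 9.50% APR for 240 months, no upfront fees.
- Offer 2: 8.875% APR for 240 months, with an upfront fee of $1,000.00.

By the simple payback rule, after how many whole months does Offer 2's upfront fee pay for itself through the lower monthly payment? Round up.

Offer 1: at 9.50% the monthly rate is 0.0079167, so the payment is 125,000 × 0.0079167 / (1 − 1.0079167^−240) = $1,165.16.
Offer 2: monthly rate = 8.875%/12 = 0.0073958; payment = 125,000 × 0.0073958 / (1 − (1+0.0073958)^−240) = $1,114.63.
Monthly savings = $1,165.16 − $1,114.63 = $50.53.
Break-even = $1,000.00 / $50.53 = 19.79 → 20 months.

20 months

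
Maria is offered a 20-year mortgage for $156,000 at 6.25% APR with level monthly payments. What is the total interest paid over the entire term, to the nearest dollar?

Monthly rate = 6.25%/12 = 0.0052083; payment = 156,000 × 0.0052083 / (1 − (1+0.0052083)^−240) = $1,140.25.
Total paid = 240 × $1,140.25 = $273,660.00; interest = $273,660.00 − $156,000 = $117,660.00.

$117,660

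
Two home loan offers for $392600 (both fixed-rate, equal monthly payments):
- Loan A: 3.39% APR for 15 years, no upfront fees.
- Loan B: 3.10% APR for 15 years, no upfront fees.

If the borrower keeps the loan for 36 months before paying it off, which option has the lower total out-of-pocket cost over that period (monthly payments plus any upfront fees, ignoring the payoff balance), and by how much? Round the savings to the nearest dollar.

Loan B by $1,992

Loan A: at 3.39% the monthly rate is 0.0028250, so the payment is 392,600 × 0.0028250 / (1 − 1.0028250^−180) = $2,785.47.
Loan B: at 3.10% the monthly rate is 0.0025833, so the payment is 392,600 × 0.0025833 / (1 − 1.0025833^−180) = $2,730.15.
Over 36 months: Loan A costs 36 × $2,785.47 = $100,276.92; Loan B costs 36 × $2,730.15 = $98,285.40.
Loan B is cheaper by $100,276.92 − $98,285.40 = $1,991.52.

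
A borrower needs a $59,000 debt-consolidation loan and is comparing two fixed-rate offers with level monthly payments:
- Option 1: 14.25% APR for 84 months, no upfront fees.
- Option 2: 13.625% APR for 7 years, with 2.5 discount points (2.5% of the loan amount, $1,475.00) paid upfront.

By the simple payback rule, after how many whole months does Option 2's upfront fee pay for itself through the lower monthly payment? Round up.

73 months

Option 1: monthly rate = 14.25%/12 = 0.0118750; payment = 59,000 × 0.0118750 / (1 − (1+0.0118750)^−84) = $1,113.82.
Option 2: monthly rate = 13.625%/12 = 0.0113542; payment = 59,000 × 0.0113542 / (1 − (1+0.0113542)^−84) = $1,093.47.
Monthly savings = $1,113.82 − $1,093.47 = $20.35.
Break-even = $1,475.00 / $20.35 = 72.48 → 73 months.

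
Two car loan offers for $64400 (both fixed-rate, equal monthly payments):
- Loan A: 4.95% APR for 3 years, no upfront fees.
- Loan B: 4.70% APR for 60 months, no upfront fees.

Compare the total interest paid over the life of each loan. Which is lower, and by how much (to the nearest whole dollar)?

Loan A: at 4.95% the monthly rate is 0.0041250, so the payment is 64,400 × 0.0041250 / (1 − 1.0041250^−36) = $1,928.68.
Total interest on Loan A = 36 × $1,928.68 − $64,400 = $5,032.48.
Loan B: monthly rate = 4.7%/12 = 0.0039167; payment = 64,400 × 0.0039167 / (1 − (1+0.0039167)^−60) = $1,206.48.
Total interest on Loan B = 60 × $1,206.48 − $64,400 = $7,988.80.
Loan A is lower by $2,956.32.

Loan A by $2,956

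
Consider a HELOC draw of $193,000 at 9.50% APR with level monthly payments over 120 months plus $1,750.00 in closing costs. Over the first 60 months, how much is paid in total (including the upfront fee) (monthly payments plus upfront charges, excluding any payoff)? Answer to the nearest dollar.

$151,592

Monthly rate = 9.5%/12 = 0.0079167; payment = 193,000 × 0.0079167 / (1 − (1+0.0079167)^−120) = $2,497.37.
Total outlay = 60 × $2,497.37 + $1,750.00 = $151,592.20.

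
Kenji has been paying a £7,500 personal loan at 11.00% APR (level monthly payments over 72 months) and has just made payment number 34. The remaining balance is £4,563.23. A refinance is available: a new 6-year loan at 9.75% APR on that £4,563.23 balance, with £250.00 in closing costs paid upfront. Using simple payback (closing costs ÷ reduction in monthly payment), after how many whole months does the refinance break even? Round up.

Current payment = 7,500 × 11%/12 / (1 − (1+0.0091667)^−72) = £142.76.
Refinanced payment = 4,563.23 × 0.0081250 / (1 − (1+0.0081250)^−72) = £83.96.
Monthly savings = £142.76 − £83.96 = £58.80.
Break-even = £250.00 / £58.80 = 4.25 → 5 months.

5 months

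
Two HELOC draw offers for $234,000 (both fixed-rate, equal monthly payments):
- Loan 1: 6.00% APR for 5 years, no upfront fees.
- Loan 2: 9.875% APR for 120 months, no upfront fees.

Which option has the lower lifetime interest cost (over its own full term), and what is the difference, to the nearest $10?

Loan 1: at 6.00% the monthly rate is 0.0050000, so the payment is 234,000 × 0.0050000 / (1 − 1.0050000^−60) = $4,523.88.
Total interest on Loan 1 = 60 × $4,523.88 − $234,000 = $37,432.80.
Loan 2: at 9.875% the monthly rate is 0.0082292, so the payment is 234,000 × 0.0082292 / (1 − 1.0082292^−120) = $3,076.15.
Total interest on Loan 2 = 120 × $3,076.15 − $234,000 = $135,138.00.
Loan 1 is lower by $97,705.20.

Loan 1 by $97,710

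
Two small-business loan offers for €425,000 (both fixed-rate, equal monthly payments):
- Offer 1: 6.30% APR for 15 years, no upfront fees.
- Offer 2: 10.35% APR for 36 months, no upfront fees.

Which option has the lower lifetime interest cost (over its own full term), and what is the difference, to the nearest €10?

Offer 1: at 6.30% the monthly rate is 0.0052500, so the payment is 425,000 × 0.0052500 / (1 − 1.0052500^−180) = €3,655.64.
Total interest on Offer 1 = 180 × €3,655.64 − €425,000 = €233,015.20.
Offer 2: monthly rate = 10.35%/12 = 0.0086250; payment = 425,000 × 0.0086250 / (1 − (1+0.0086250)^−36) = €13,783.50.
Total interest on Offer 2 = 36 × €13,783.50 − €425,000 = €71,206.00.
Offer 2 is lower by €161,809.20.

Offer 2 by €161,810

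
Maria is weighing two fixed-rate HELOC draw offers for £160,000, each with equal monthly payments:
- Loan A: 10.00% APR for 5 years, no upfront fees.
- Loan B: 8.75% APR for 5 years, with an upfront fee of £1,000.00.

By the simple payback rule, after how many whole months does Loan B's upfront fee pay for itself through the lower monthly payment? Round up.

Loan A: at 10.00% the monthly rate is 0.0083333, so the payment is 160,000 × 0.0083333 / (1 − 1.0083333^−60) = £3,399.53.
Loan B: at 8.75% the monthly rate is 0.0072917, so the payment is 160,000 × 0.0072917 / (1 − 1.0072917^−60) = £3,301.96.
Monthly savings = £3,399.53 − £3,301.96 = £97.57.
Break-even = £1,000.00 / £97.57 = 10.25 → 11 months.

11 months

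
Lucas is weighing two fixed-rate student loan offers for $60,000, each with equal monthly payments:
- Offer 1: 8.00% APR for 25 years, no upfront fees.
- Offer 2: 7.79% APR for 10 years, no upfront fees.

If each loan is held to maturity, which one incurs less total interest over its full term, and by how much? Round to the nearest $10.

Offer 1: at 8.00% the monthly rate is 0.0066667, so the payment is 60,000 × 0.0066667 / (1 − 1.0066667^−300) = $463.09.
Total interest on Offer 1 = 300 × $463.09 − $60,000 = $78,927.00.
Offer 2: at 7.79% the monthly rate is 0.0064917, so the payment is 60,000 × 0.0064917 / (1 − 1.0064917^−120) = $721.32.
Total interest on Offer 2 = 120 × $721.32 − $60,000 = $26,558.40.
Offer 2 is lower by $52,368.60.

Offer 2 by $52,370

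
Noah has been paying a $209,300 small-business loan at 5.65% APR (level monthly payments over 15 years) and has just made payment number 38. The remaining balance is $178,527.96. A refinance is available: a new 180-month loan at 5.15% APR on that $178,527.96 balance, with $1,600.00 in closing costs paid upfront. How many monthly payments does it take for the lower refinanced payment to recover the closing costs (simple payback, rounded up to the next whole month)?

Current payment = 209,300 × 5.65%/12 / (1 − (1+0.0047083)^−180) = $1,726.86.
Refinanced payment = 178,527.96 × 0.0042917 / (1 − (1+0.0042917)^−180) = $1,425.78.
Monthly savings = $1,726.86 − $1,425.78 = $301.08.
Break-even = $1,600.00 / $301.08 = 5.31 → 6 months.

6 months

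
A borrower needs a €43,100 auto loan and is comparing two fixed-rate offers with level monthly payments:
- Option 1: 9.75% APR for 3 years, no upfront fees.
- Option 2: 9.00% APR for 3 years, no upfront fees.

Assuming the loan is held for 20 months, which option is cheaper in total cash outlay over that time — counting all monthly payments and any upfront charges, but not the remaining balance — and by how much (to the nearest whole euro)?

Option 2 by €302

Option 1: monthly rate = 9.75%/12 = 0.0081250; payment = 43,100 × 0.0081250 / (1 − (1+0.0081250)^−36) = €1,385.66.
Option 2: monthly rate = 9%/12 = 0.0075000; payment = 43,100 × 0.0075000 / (1 − (1+0.0075000)^−36) = €1,370.57.
Over 20 months: Option 1 costs 20 × €1,385.66 = €27,713.20; Option 2 costs 20 × €1,370.57 = €27,411.40.
Option 2 is cheaper by €27,713.20 − €27,411.40 = €301.80.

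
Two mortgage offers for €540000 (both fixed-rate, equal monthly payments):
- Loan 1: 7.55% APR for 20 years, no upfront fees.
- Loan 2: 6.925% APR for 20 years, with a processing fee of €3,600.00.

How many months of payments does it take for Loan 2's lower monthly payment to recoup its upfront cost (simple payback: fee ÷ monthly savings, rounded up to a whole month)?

Loan 1: at 7.55% the monthly rate is 0.0062917, so the payment is 540,000 × 0.0062917 / (1 − 1.0062917^−240) = €4,366.73.
Loan 2: at 6.925% the monthly rate is 0.0057708, so the payment is 540,000 × 0.0057708 / (1 − 1.0057708^−240) = €4,162.34.
Monthly savings = €4,366.73 − €4,162.34 = €204.39.
Break-even = €3,600.00 / €204.39 = 17.61 → 18 months.

18 months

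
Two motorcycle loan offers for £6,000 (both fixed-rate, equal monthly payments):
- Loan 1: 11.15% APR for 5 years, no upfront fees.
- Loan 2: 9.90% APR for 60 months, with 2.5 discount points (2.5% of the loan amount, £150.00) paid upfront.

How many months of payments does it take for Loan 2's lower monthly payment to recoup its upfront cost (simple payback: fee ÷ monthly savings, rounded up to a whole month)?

41 months

Loan 1: at 11.15% the monthly rate is 0.0092917, so the payment is 6,000 × 0.0092917 / (1 − 1.0092917^−60) = £130.90.
Loan 2: monthly rate = 9.9%/12 = 0.0082500; payment = 6,000 × 0.0082500 / (1 − (1+0.0082500)^−60) = £127.19.
Monthly savings = £130.90 − £127.19 = £3.71.
Break-even = £150.00 / £3.71 = 40.43 → 41 months.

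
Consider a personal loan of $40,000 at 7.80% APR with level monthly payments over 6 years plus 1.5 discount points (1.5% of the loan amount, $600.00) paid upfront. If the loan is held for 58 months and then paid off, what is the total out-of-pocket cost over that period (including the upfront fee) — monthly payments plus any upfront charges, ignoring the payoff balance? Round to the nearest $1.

Monthly rate = 7.8%/12 = 0.0065000; payment = 40,000 × 0.0065000 / (1 − (1+0.0065000)^−72) = $697.43.
Total outlay = 58 × $697.43 + $600.00 = $41,050.94.

$41,051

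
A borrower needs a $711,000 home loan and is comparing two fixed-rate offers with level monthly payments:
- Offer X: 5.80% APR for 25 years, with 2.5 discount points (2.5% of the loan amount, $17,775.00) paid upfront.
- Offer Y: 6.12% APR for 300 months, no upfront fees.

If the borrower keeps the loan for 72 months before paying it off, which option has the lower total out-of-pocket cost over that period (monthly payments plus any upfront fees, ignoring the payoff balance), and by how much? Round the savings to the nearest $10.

Offer Y by $7,780

Offer X: at 5.80% the monthly rate is 0.0048333, so the payment is 711,000 × 0.0048333 / (1 − 1.0048333^−300) = $4,494.45.
Offer Y: monthly rate = 6.12%/12 = 0.0051000; payment = 711,000 × 0.0051000 / (1 − (1+0.0051000)^−300) = $4,633.28.
Over 72 months: Offer X costs 72 × $4,494.45 + $17,775.00 = $341,375.40; Offer Y costs 72 × $4,633.28 = $333,596.16.
Offer Y is cheaper by $341,375.40 − $333,596.16 = $7,779.24.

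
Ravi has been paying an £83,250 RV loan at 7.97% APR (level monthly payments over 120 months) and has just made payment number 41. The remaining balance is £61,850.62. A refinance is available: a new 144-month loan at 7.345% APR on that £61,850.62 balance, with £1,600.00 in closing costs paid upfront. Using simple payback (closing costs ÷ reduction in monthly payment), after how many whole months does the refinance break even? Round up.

Current payment = 83,250 × 7.97%/12 / (1 − (1+0.0066417)^−120) = £1,008.73.
Refinanced payment = 61,850.62 × 0.0061208 / (1 − (1+0.0061208)^−144) = £647.49.
Monthly savings = £1,008.73 − £647.49 = £361.24.
Break-even = £1,600.00 / £361.24 = 4.43 → 5 months.

5 months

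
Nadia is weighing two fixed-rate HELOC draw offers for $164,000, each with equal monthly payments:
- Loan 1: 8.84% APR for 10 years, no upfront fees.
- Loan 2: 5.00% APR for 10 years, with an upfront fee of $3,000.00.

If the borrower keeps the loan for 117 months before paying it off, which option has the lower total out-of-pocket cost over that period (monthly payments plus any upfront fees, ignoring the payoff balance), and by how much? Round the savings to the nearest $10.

Loan 2 by $34,890

Loan 1: monthly rate = 8.84%/12 = 0.0073667; payment = 164,000 × 0.0073667 / (1 − (1+0.0073667)^−120) = $2,063.31.
Loan 2: at 5.00% the monthly rate is 0.0041667, so the payment is 164,000 × 0.0041667 / (1 − 1.0041667^−120) = $1,739.47.
Over 117 months: Loan 1 costs 117 × $2,063.31 = $241,407.27; Loan 2 costs 117 × $1,739.47 + $3,000.00 = $206,517.99.
Loan 2 is cheaper by $241,407.27 − $206,517.99 = $34,889.28.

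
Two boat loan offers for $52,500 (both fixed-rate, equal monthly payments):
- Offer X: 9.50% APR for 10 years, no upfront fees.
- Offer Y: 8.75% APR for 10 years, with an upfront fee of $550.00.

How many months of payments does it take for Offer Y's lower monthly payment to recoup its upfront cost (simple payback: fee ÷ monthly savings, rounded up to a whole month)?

26 months

Offer X: monthly rate = 9.5%/12 = 0.0079167; payment = 52,500 × 0.0079167 / (1 − (1+0.0079167)^−120) = $679.34.
Offer Y: at 8.75% the monthly rate is 0.0072917, so the payment is 52,500 × 0.0072917 / (1 − 1.0072917^−120) = $657.97.
Monthly savings = $679.34 − $657.97 = $21.37.
Break-even = $550.00 / $21.37 = 25.74 → 26 months.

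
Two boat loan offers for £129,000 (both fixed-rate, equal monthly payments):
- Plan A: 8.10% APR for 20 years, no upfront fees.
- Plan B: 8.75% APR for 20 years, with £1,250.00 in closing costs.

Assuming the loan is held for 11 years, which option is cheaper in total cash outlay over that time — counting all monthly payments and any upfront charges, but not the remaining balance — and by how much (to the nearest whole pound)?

Plan A: monthly rate = 8.1%/12 = 0.0067500; payment = 129,000 × 0.0067500 / (1 − (1+0.0067500)^−240) = £1,087.05.
Plan B: at 8.75% the monthly rate is 0.0072917, so the payment is 129,000 × 0.0072917 / (1 − 1.0072917^−240) = £1,139.99.
Over 132 months: Plan A costs 132 × £1,087.05 = £143,490.60; Plan B costs 132 × £1,139.99 + £1,250.00 = £151,728.68.
Plan A is cheaper by £151,728.68 − £143,490.60 = £8,238.08.

Plan A by £8,238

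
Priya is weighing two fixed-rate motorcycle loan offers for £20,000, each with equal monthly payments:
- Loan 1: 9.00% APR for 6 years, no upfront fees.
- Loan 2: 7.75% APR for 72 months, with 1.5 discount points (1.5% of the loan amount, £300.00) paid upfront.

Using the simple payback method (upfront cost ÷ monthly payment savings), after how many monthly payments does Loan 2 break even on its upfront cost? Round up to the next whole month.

25 months

Loan 1: monthly rate = 9%/12 = 0.0075000; payment = 20,000 × 0.0075000 / (1 − (1+0.0075000)^−72) = £360.51.
Loan 2: at 7.75% the monthly rate is 0.0064583, so the payment is 20,000 × 0.0064583 / (1 − 1.0064583^−72) = £348.23.
Monthly savings = £360.51 − £348.23 = £12.28.
Break-even = £300.00 / £12.28 = 24.43 → 25 months.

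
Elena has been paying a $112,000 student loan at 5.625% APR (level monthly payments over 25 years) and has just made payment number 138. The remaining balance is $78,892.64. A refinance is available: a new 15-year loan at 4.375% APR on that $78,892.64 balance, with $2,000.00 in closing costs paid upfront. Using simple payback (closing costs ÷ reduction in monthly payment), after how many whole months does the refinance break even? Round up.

21 months

Current payment = 112,000 × 5.625%/12 / (1 − (1+0.0046875)^−300) = $696.16.
Refinanced payment = 78,892.64 × 0.0036458 / (1 − (1+0.0036458)^−180) = $598.50.
Monthly savings = $696.16 − $598.50 = $97.66.
Break-even = $2,000.00 / $97.66 = 20.48 → 21 months.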